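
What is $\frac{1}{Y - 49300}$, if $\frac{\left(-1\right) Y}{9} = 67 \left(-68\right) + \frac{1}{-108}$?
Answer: $- \frac{12}{99551} \approx -0.00012054$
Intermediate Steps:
$Y = \frac{492049}{12}$ ($Y = - 9 \left(67 \left(-68\right) + \frac{1}{-108}\right) = - 9 \left(-4556 - \frac{1}{108}\right) = \left(-9\right) \left(- \frac{492049}{108}\right) = \frac{492049}{12} \approx 41004.0$)
$\frac{1}{Y - 49300} = \frac{1}{\frac{492049}{12} - 49300} = \frac{1}{- \frac{99551}{12}} = - \frac{12}{99551}$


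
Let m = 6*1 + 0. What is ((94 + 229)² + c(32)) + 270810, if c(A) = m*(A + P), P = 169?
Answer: 376345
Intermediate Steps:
m = 6 (m = 6 + 0 = 6)
c(A) = 1014 + 6*A (c(A) = 6*(A + 169) = 6*(169 + A) = 1014 + 6*A)
((94 + 229)² + c(32)) + 270810 = ((94 + 229)² + (1014 + 6*32)) + 270810 = (323² + (1014 + 192)) + 270810 = (104329 + 1206) + 270810 = 105535 + 270810 = 376345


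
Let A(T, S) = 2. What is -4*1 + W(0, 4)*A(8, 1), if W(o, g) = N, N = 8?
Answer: 12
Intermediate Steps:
W(o, g) = 8
-4*1 + W(0, 4)*A(8, 1) = -4*1 + 8*2 = -4 + 16 = 12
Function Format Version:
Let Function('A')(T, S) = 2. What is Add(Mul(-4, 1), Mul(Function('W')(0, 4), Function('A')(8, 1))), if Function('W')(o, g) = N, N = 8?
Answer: 12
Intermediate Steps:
Function('W')(o, g) = 8
Add(Mul(-4, 1), Mul(Function('W')(0, 4), Function('A')(8, 1))) = Add(Mul(-4, 1), Mul(8, 2)) = Add(-4, 16) = 12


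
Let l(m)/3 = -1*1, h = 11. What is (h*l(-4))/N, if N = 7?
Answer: -33/7 ≈ -4.7143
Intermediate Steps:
l(m) = -3 (l(m) = 3*(-1*1) = 3*(-1) = -3)
(h*l(-4))/N = (11*(-3))/7 = -33*1/7 = -33/7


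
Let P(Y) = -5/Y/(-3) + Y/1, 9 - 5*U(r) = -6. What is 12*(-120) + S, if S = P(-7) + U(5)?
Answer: -30329/21 ≈ -1444.2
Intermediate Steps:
U(r) = 3 (U(r) = 9/5 - 1/5*(-6) = 9/5 + 6/5 = 3)
P(Y) = Y + 5/(3*Y) (P(Y) = -5/Y*(-1/3) + Y*1 = 5/(3*Y) + Y = Y + 5/(3*Y))
S = -89/21 (S = (-7 + (5/3)/(-7)) + 3 = (-7 + (5/3)*(-1/7)) + 3 = (-7 - 5/21) + 3 = -152/21 + 3 = -89/21 ≈ -4.2381)
12*(-120) + S = 12*(-120) - 89/21 = -1440 - 89/21 = -30329/21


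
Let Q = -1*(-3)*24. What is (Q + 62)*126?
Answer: 16884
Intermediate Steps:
Q = 72 (Q = 3*24 = 72)
(Q + 62)*126 = (72 + 62)*126 = 134*126 = 16884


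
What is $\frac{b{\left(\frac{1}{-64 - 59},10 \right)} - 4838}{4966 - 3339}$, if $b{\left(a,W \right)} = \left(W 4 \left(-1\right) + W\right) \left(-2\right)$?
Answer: $- \frac{4778}{1627} \approx -2.9367$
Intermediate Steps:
$b{\left(a,W \right)} = 6 W$ ($b{\left(a,W \right)} = \left(4 W \left(-1\right) + W\right) \left(-2\right) = \left(- 4 W + W\right) \left(-2\right) = - 3 W \left(-2\right) = 6 W$)
$\frac{b{\left(\frac{1}{-64 - 59},10 \right)} - 4838}{4966 - 3339} = \frac{6 \cdot 10 - 4838}{4966 - 3339} = \frac{60 - 4838}{1627} = \left(-4778\right) \frac{1}{1627} = - \frac{4778}{1627}$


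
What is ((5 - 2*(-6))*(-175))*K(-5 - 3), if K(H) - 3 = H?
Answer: 14875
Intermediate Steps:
K(H) = 3 + H
((5 - 2*(-6))*(-175))*K(-5 - 3) = ((5 - 2*(-6))*(-175))*(3 + (-5 - 3)) = ((5 + 12)*(-175))*(3 - 8) = (17*(-175))*(-5) = -2975*(-5) = 14875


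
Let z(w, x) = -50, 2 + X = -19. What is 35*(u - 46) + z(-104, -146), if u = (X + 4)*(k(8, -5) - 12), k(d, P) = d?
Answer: 720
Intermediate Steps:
X = -21 (X = -2 - 19 = -21)
u = 68 (u = (-21 + 4)*(8 - 12) = -17*(-4) = 68)
35*(u - 46) + z(-104, -146) = 35*(68 - 46) - 50 = 35*22 - 50 = 770 - 50 = 720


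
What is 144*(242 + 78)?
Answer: 46080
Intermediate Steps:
144*(242 + 78) = 144*320 = 46080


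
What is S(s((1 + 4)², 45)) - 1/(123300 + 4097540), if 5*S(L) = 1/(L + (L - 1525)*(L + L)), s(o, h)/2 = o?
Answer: -495809/311181429000 ≈ -1.5933e-6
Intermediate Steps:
s(o, h) = 2*o
S(L) = 1/(5*(L + 2*L*(-1525 + L))) (S(L) = 1/(5*(L + (L - 1525)*(L + L))) = 1/(5*(L + (-1525 + L)*(2*L))) = 1/(5*(L + 2*L*(-1525 + L))))
S(s((1 + 4)², 45)) - 1/(123300 + 4097540) = 1/(5*((2*(1 + 4)²))*(-3049 + 2*(2*(1 + 4)²))) - 1/(123300 + 4097540) = 1/(5*((2*5²))*(-3049 + 2*(2*5²))) - 1/4220840 = 1/(5*((2*25))*(-3049 + 2*(2*25))) - 1*1/4220840 = (⅕)/(50*(-3049 + 2*50)) - 1/4220840 = (⅕)*(1/50)/(-3049 + 100) - 1/4220840 = (⅕)*(1/50)/(-2949) - 1/4220840 = (⅕)*(1/50)*(-1/2949) - 1/4220840 = -1/737250 - 1/4220840 = -495809/311181429000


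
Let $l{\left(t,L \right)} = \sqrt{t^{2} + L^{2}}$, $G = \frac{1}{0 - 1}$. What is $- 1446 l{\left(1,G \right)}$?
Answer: $- 1446 \sqrt{2} \approx -2045.0$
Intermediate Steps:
$G = -1$ ($G = \frac{1}{-1} = -1$)
$l{\left(t,L \right)} = \sqrt{L^{2} + t^{2}}$
$- 1446 l{\left(1,G \right)} = - 1446 \sqrt{\left(-1\right)^{2} + 1^{2}} = - 1446 \sqrt{1 + 1} = - 1446 \sqrt{2}$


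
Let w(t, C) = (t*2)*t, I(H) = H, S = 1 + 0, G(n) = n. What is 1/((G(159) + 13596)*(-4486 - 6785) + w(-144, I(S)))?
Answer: -1/154991133 ≈ -6.4520e-9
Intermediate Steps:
S = 1
w(t, C) = 2*t² (w(t, C) = (2*t)*t = 2*t²)
1/((G(159) + 13596)*(-4486 - 6785) + w(-144, I(S))) = 1/((159 + 13596)*(-4486 - 6785) + 2*(-144)²) = 1/(13755*(-11271) + 2*20736) = 1/(-155032605 + 41472) = 1/(-154991133) = -1/154991133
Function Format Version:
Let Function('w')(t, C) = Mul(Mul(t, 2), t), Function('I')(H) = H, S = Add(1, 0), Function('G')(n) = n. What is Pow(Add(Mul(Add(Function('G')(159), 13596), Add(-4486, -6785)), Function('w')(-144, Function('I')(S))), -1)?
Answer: Rational(-1, 154991133) ≈ -6.4520e-9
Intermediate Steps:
S = 1
Function('w')(t, C) = Mul(2, Pow(t, 2)) (Function('w')(t, C) = Mul(Mul(2, t), t) = Mul(2, Pow(t, 2)))
Pow(Add(Mul(Add(Function('G')(159), 13596), Add(-4486, -6785)), Function('w')(-144, Function('I')(S))), -1) = Pow(Add(Mul(Add(159, 13596), Add(-4486, -6785)), Mul(2, Pow(-144, 2))), -1) = Pow(Add(Mul(13755, -11271), Mul(2, 20736)), -1) = Pow(Add(-155032605, 41472), -1) = Pow(-154991133, -1) = Rational(-1, 154991133)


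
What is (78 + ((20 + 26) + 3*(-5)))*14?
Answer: 1526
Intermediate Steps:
(78 + ((20 + 26) + 3*(-5)))*14 = (78 + (46 - 15))*14 = (78 + 31)*14 = 109*14 = 1526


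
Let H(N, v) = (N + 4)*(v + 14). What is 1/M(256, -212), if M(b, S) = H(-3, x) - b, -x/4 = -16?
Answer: -1/178 ≈ -0.0056180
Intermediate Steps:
x = 64 (x = -4*(-16) = 64)
H(N, v) = (4 + N)*(14 + v)
M(b, S) = 78 - b (M(b, S) = (56 + 4*64 + 14*(-3) - 3*64) - b = (56 + 256 - 42 - 192) - b = 78 - b)
1/M(256, -212) = 1/(78 - 1*256) = 1/(78 - 256) = 1/(-178) = -1/178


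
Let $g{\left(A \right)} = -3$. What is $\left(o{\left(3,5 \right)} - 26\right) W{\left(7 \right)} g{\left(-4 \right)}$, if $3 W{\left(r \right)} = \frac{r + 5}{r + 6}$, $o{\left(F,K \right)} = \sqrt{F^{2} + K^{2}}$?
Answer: $24 - \frac{12 \sqrt{34}}{13} \approx 18.618$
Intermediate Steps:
$W{\left(r \right)} = \frac{5 + r}{3 \left(6 + r\right)}$ ($W{\left(r \right)} = \frac{\left(r + 5\right) \frac{1}{r + 6}}{3} = \frac{\left(5 + r\right) \frac{1}{6 + r}}{3} = \frac{\frac{1}{6 + r} \left(5 + r\right)}{3} = \frac{5 + r}{3 \left(6 + r\right)}$)
$\left(o{\left(3,5 \right)} - 26\right) W{\left(7 \right)} g{\left(-4 \right)} = \left(\sqrt{3^{2} + 5^{2}} - 26\right) \frac{5 + 7}{3 \left(6 + 7\right)} \left(-3\right) = \left(\sqrt{9 + 25} - 26\right) \frac{1}{3} \cdot \frac{1}{13} \cdot 12 \left(-3\right) = \left(\sqrt{34} - 26\right) \frac{1}{3} \cdot \frac{1}{13} \cdot 12 \left(-3\right) = \left(-26 + \sqrt{34}\right) \frac{4}{13} \left(-3\right) = \left(-8 + \frac{4 \sqrt{34}}{13}\right) \left(-3\right) = 24 - \frac{12 \sqrt{34}}{13}$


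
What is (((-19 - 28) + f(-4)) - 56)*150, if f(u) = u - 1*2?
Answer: -16350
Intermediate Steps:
f(u) = -2 + u (f(u) = u - 2 = -2 + u)
(((-19 - 28) + f(-4)) - 56)*150 = (((-19 - 28) + (-2 - 4)) - 56)*150 = ((-47 - 6) - 56)*150 = (-53 - 56)*150 = -109*150 = -16350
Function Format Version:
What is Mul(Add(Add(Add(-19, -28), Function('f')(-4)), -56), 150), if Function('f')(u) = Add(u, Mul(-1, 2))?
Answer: -16350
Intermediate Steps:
Function('f')(u) = Add(-2, u) (Function('f')(u) = Add(u, -2) = Add(-2, u))
Mul(Add(Add(Add(-19, -28), Function('f')(-4)), -56), 150) = Mul(Add(Add(Add(-19, -28), Add(-2, -4)), -56), 150) = Mul(Add(Add(-47, -6), -56), 150) = Mul(Add(-53, -56), 150) = Mul(-109, 150) = -16350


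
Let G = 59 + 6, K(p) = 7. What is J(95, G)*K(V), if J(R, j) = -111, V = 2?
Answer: -777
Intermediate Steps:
G = 65
J(95, G)*K(V) = -111*7 = -777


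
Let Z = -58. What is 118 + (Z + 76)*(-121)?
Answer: -2060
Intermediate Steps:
118 + (Z + 76)*(-121) = 118 + (-58 + 76)*(-121) = 118 + 18*(-121) = 118 - 2178 = -2060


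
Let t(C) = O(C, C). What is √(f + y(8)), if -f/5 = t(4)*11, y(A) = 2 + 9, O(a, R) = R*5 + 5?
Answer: 2*I*√341 ≈ 36.932*I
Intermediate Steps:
O(a, R) = 5 + 5*R (O(a, R) = 5*R + 5 = 5 + 5*R)
y(A) = 11
t(C) = 5 + 5*C
f = -1375 (f = -5*(5 + 5*4)*11 = -5*(5 + 20)*11 = -125*11 = -5*275 = -1375)
√(f + y(8)) = √(-1375 + 11) = √(-1364) = 2*I*√341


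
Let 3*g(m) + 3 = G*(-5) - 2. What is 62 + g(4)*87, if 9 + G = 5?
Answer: 497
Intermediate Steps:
G = -4 (G = -9 + 5 = -4)
g(m) = 5 (g(m) = -1 + (-4*(-5) - 2)/3 = -1 + (20 - 2)/3 = -1 + (⅓)*18 = -1 + 6 = 5)
62 + g(4)*87 = 62 + 5*87 = 62 + 435 = 497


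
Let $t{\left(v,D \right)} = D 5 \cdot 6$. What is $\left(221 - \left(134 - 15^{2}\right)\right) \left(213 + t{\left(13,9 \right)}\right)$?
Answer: $150696$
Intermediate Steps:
$t{\left(v,D \right)} = 30 D$ ($t{\left(v,D \right)} = 5 D 6 = 30 D$)
$\left(221 - \left(134 - 15^{2}\right)\right) \left(213 + t{\left(13,9 \right)}\right) = \left(221 - \left(134 - 15^{2}\right)\right) \left(213 + 30 \cdot 9\right) = \left(221 + \left(225 - 134\right)\right) \left(213 + 270\right) = \left(221 + 91\right) 483 = 312 \cdot 483 = 150696$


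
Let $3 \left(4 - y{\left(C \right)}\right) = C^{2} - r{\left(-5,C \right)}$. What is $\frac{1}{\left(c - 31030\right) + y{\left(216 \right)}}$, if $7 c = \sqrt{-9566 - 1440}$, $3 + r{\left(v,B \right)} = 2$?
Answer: $- \frac{20541045}{956767740079} - \frac{63 i \sqrt{11006}}{956767740079} \approx -2.1469 \cdot 10^{-5} - 6.9079 \cdot 10^{-9} i$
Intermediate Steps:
$r{\left(v,B \right)} = -1$ ($r{\left(v,B \right)} = -3 + 2 = -1$)
$c = \frac{i \sqrt{11006}}{7}$ ($c = \frac{\sqrt{-9566 - 1440}}{7} = \frac{\sqrt{-11006}}{7} = \frac{i \sqrt{11006}}{7} \approx 14.987 i$)
$y{\left(C \right)} = \frac{11}{3} - \frac{C^{2}}{3}$ ($y{\left(C \right)} = 4 - \frac{C^{2} - -1}{3} = 4 - \frac{C^{2} + 1}{3} = 4 - \frac{1 + C^{2}}{3} = 4 - \left(\frac{1}{3} + \frac{C^{2}}{3}\right) = \frac{11}{3} - \frac{C^{2}}{3}$)
$\frac{1}{\left(c - 31030\right) + y{\left(216 \right)}} = \frac{1}{\left(\frac{i \sqrt{11006}}{7} - 31030\right) + \left(\frac{11}{3} - \frac{216^{2}}{3}\right)} = \frac{1}{\left(\frac{i \sqrt{11006}}{7} - 31030\right) + \left(\frac{11}{3} - 15552\right)} = \frac{1}{\left(-31030 + \frac{i \sqrt{11006}}{7}\right) + \left(\frac{11}{3} - 15552\right)} = \frac{1}{\left(-31030 + \frac{i \sqrt{11006}}{7}\right) - \frac{46645}{3}} = \frac{1}{- \frac{139735}{3} + \frac{i \sqrt{11006}}{7}}$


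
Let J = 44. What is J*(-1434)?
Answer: -63096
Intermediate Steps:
J*(-1434) = 44*(-1434) = -63096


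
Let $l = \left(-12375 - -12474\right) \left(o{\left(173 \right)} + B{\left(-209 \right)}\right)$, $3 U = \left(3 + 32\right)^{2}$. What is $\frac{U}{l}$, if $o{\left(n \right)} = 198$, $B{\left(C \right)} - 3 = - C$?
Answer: $\frac{245}{24354} \approx 0.01006$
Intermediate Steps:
$B{\left(C \right)} = 3 - C$
$U = \frac{1225}{3}$ ($U = \frac{\left(3 + 32\right)^{2}}{3} = \frac{35^{2}}{3} = \frac{1}{3} \cdot 1225 = \frac{1225}{3} \approx 408.33$)
$l = 40590$ ($l = \left(-12375 - -12474\right) \left(198 + \left(3 - -209\right)\right) = \left(-12375 + 12474\right) \left(198 + \left(3 + 209\right)\right) = 99 \left(198 + 212\right) = 99 \cdot 410 = 40590$)
$\frac{U}{l} = \frac{1225}{3 \cdot 40590} = \frac{1225}{3} \cdot \frac{1}{40590} = \frac{245}{24354}$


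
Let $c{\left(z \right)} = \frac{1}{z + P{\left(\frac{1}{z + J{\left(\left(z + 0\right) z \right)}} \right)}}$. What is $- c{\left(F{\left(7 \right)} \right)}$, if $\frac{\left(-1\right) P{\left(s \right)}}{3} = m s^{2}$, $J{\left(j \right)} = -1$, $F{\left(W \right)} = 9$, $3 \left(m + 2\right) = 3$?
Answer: $- \frac{64}{579} \approx -0.11054$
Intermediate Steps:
$m = -1$ ($m = -2 + \frac{1}{3} \cdot 3 = -2 + 1 = -1$)
$P{\left(s \right)} = 3 s^{2}$ ($P{\left(s \right)} = - 3 \left(- s^{2}\right) = 3 s^{2}$)
$c{\left(z \right)} = \frac{1}{z + \frac{3}{\left(-1 + z\right)^{2}}}$ ($c{\left(z \right)} = \frac{1}{z + 3 \left(\frac{1}{z - 1}\right)^{2}} = \frac{1}{z + 3 \left(\frac{1}{-1 + z}\right)^{2}} = \frac{1}{z + \frac{3}{\left(-1 + z\right)^{2}}}$)
$- c{\left(F{\left(7 \right)} \right)} = - \frac{\left(-1 + 9\right)^{2}}{3 + 9 \left(-1 + 9\right)^{2}} = - \frac{8^{2}}{3 + 9 \cdot 8^{2}} = - \frac{64}{3 + 9 \cdot 64} = - \frac{64}{3 + 576} = - \frac{64}{579}$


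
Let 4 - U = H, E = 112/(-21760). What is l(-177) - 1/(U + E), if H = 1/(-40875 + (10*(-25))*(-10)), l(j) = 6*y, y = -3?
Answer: -761011846/41698547 ≈ -18.250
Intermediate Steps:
l(j) = -18 (l(j) = 6*(-3) = -18)
H = -1/38375 (H = 1/(-40875 - 250*(-10)) = 1/(-40875 + 2500) = 1/(-38375) = -1/38375 ≈ -2.6059e-5)
E = -7/1360 (E = 112*(-1/21760) = -7/1360 ≈ -0.0051471)
U = 153501/38375 (U = 4 - 1*(-1/38375) = 4 + 1/38375 = 153501/38375 ≈ 4.0000)
l(-177) - 1/(U + E) = -18 - 1/(153501/38375 - 7/1360) = -18 - 1/41698547/10438000 = -18 - 1*10438000/41698547 = -18 - 10438000/41698547 = -761011846/41698547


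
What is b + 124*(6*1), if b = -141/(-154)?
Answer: 114717/154 ≈ 744.92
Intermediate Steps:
b = 141/154 (b = -141*(-1/154) = 141/154 ≈ 0.91558)
b + 124*(6*1) = 141/154 + 124*(6*1) = 141/154 + 124*6 = 141/154 + 744 = 114717/154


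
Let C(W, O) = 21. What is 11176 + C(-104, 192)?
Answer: 11197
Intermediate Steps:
11176 + C(-104, 192) = 11176 + 21 = 11197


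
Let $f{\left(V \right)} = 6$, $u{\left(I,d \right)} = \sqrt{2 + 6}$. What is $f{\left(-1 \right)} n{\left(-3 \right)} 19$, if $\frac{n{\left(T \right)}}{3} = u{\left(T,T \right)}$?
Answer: $684 \sqrt{2} \approx 967.32$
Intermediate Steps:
$u{\left(I,d \right)} = 2 \sqrt{2}$ ($u{\left(I,d \right)} = \sqrt{8} = 2 \sqrt{2}$)
$n{\left(T \right)} = 6 \sqrt{2}$ ($n{\left(T \right)} = 3 \cdot 2 \sqrt{2} = 6 \sqrt{2}$)
$f{\left(-1 \right)} n{\left(-3 \right)} 19 = 6 \cdot 6 \sqrt{2} \cdot 19 = 36 \sqrt{2} \cdot 19 = 684 \sqrt{2}$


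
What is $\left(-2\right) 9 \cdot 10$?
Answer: $-180$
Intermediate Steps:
$\left(-2\right) 9 \cdot 10 = \left(-18\right) 10 = -180$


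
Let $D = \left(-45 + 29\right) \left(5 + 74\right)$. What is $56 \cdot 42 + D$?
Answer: $1088$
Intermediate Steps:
$D = -1264$ ($D = \left(-16\right) 79 = -1264$)
$56 \cdot 42 + D = 56 \cdot 42 - 1264 = 2352 - 1264 = 1088$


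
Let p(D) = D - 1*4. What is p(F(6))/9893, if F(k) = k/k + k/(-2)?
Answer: -6/9893 ≈ -0.00060649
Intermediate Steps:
F(k) = 1 - k/2 (F(k) = 1 + k*(-½) = 1 - k/2)
p(D) = -4 + D (p(D) = D - 4 = -4 + D)
p(F(6))/9893 = (-4 + (1 - ½*6))/9893 = (-4 + (1 - 3))*(1/9893) = (-4 - 2)*(1/9893) = -6*1/9893 = -6/9893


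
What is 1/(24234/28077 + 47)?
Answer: 1337/63993 ≈ 0.020893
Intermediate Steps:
1/(24234/28077 + 47) = 1/(24234*(1/28077) + 47) = 1/(1154/1337 + 47) = 1/(63993/1337) = 1337/63993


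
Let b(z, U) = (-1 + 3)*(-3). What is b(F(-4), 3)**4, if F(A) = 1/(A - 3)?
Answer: 1296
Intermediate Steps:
F(A) = 1/(-3 + A)
b(z, U) = -6 (b(z, U) = 2*(-3) = -6)
b(F(-4), 3)**4 = (-6)**4 = 1296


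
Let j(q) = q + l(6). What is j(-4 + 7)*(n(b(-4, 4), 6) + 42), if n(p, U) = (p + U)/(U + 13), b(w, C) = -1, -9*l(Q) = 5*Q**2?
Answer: -13651/19 ≈ -718.47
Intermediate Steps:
l(Q) = -5*Q**2/9
n(p, U) = (U + p)/(13 + U)
j(q) = -20 + q (j(q) = q - 5/9*6**2 = q - 5/9*36 = q - 20 = -20 + q)
j(-4 + 7)*(n(b(-4, 4), 6) + 42) = (-20 + (-4 + 7))*((6 - 1)/(13 + 6) + 42) = (-20 + 3)*(5/19 + 42) = -17*((1/19)*5 + 42) = -17*(5/19 + 42) = -17*803/19 = -13651/19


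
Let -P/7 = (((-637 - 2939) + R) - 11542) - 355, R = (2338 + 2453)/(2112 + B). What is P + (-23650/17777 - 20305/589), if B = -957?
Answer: 2010885117929/18576965 ≈ 1.0825e+5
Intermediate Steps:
R = 1597/385 (R = (2338 + 2453)/(2112 - 957) = 4791/1155 = 4791*(1/1155) = 1597/385 ≈ 4.1480)
P = 5955508/55 (P = -7*((((-637 - 2939) + 1597/385) - 11542) - 355) = -7*(((-3576 + 1597/385) - 11542) - 355) = -7*((-1375163/385 - 11542) - 355) = -7*(-5818833/385 - 355) = -7*(-5955508/385) = 5955508/55 ≈ 1.0828e+5)
P + (-23650/17777 - 20305/589) = 5955508/55 + (-23650/17777 - 20305/589) = 5955508/55 + (-23650*1/17777 - 20305*1/589) = 5955508/55 + (-23650/17777 - 655/19) = 5955508/55 - 12093285/337763 = 2010885117929/18576965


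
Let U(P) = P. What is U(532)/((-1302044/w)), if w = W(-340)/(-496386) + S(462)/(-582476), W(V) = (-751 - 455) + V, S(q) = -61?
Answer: -61897364893/47057974871158548 ≈ -1.3153e-6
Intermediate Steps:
W(V) = -1206 + V
w = 465393721/144566465868 (w = (-1206 - 340)/(-496386) - 61/(-582476) = -1546*(-1/496386) - 61*(-1/582476) = 773/248193 + 61/582476 = 465393721/144566465868 ≈ 0.0032192)
U(532)/((-1302044/w)) = 532/((-1302044/465393721/144566465868)) = 532/((-1302044*144566465868/465393721)) = 532/(-188231899484634192/465393721) = 532*(-465393721/188231899484634192) = -61897364893/47057974871158548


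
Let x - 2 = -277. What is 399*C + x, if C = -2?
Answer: -1073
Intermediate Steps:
x = -275 (x = 2 - 277 = -275)
399*C + x = 399*(-2) - 275 = -798 - 275 = -1073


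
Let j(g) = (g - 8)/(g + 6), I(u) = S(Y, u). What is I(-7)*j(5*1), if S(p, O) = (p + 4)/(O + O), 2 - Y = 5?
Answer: 3/154 ≈ 0.019481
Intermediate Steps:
Y = -3 (Y = 2 - 1*5 = 2 - 5 = -3)
S(p, O) = (4 + p)/(2*O) (S(p, O) = (4 + p)/((2*O)) = (4 + p)*(1/(2*O)) = (4 + p)/(2*O))
I(u) = 1/(2*u) (I(u) = (4 - 3)/(2*u) = (1/2)*1/u = 1/(2*u))
j(g) = (-8 + g)/(6 + g)
I(-7)*j(5*1) = ((1/2)/(-7))*((-8 + 5*1)/(6 + 5*1)) = ((1/2)*(-1/7))*((-8 + 5)/(6 + 5)) = -(-3)/(14*11) = -(-3)/154 = -1/14*(-3/11) = 3/154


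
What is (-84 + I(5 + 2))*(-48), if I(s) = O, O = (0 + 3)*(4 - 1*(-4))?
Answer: 2880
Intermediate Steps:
O = 24 (O = 3*(4 + 4) = 3*8 = 24)
I(s) = 24
(-84 + I(5 + 2))*(-48) = (-84 + 24)*(-48) = -60*(-48) = 2880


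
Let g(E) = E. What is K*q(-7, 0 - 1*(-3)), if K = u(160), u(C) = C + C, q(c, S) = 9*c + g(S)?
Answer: -19200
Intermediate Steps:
q(c, S) = S + 9*c (q(c, S) = 9*c + S = S + 9*c)
u(C) = 2*C
K = 320 (K = 2*160 = 320)
K*q(-7, 0 - 1*(-3)) = 320*((0 - 1*(-3)) + 9*(-7)) = 320*((0 + 3) - 63) = 320*(3 - 63) = 320*(-60) = -19200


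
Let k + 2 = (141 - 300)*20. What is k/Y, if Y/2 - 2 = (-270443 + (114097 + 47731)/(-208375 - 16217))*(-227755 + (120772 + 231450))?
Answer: 29777156/630005238219837 ≈ 4.7265e-8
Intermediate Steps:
Y = -630005238219837/9358 (Y = 4 + 2*((-270443 + (114097 + 47731)/(-208375 - 16217))*(-227755 + (120772 + 231450))) = 4 + 2*((-270443 + 161828/(-224592))*(-227755 + 352222)) = 4 + 2*((-270443 + 161828*(-1/224592))*124467) = 4 + 2*((-270443 - 40457/56148)*124467) = 4 + 2*(-15184874021/56148*124467) = 4 + 2*(-630005238257269/18716) = 4 - 630005238257269/9358 = -630005238219837/9358 ≈ -6.7323e+10)
k = -3182 (k = -2 + (141 - 300)*20 = -2 - 159*20 = -2 - 3180 = -3182)
k/Y = -3182/(-630005238219837/9358) = -3182*(-9358/630005238219837) = 29777156/630005238219837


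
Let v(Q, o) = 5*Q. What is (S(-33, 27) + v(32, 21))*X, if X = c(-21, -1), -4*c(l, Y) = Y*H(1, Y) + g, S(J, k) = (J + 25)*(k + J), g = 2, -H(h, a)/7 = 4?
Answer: -1560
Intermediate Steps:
H(h, a) = -28 (H(h, a) = -7*4 = -28)
S(J, k) = (25 + J)*(J + k)
c(l, Y) = -1/2 + 7*Y (c(l, Y) = -(Y*(-28) + 2)/4 = -(-28*Y + 2)/4 = -(2 - 28*Y)/4 = -1/2 + 7*Y)
X = -15/2 (X = -1/2 + 7*(-1) = -1/2 - 7 = -15/2 ≈ -7.5000)
(S(-33, 27) + v(32, 21))*X = (((-33)**2 + 25*(-33) + 25*27 - 33*27) + 5*32)*(-15/2) = ((1089 - 825 + 675 - 891) + 160)*(-15/2) = (48 + 160)*(-15/2) = 208*(-15/2) = -1560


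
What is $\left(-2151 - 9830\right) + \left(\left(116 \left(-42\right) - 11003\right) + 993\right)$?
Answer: $-26863$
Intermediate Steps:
$\left(-2151 - 9830\right) + \left(\left(116 \left(-42\right) - 11003\right) + 993\right) = -11981 + \left(\left(-4872 - 11003\right) + 993\right) = -11981 + \left(-15875 + 993\right) = -11981 - 14882 = -26863$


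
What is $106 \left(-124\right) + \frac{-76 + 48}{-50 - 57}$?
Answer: $- \frac{1406380}{107} \approx -13144.0$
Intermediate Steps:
$106 \left(-124\right) + \frac{-76 + 48}{-50 - 57} = -13144 - \frac{28}{-107} = -13144 - - \frac{28}{107} = -13144 + \frac{28}{107} = - \frac{1406380}{107}$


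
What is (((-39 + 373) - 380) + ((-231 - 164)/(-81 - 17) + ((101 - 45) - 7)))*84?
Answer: 4134/7 ≈ 590.57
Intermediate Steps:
(((-39 + 373) - 380) + ((-231 - 164)/(-81 - 17) + ((101 - 45) - 7)))*84 = ((334 - 380) + (-395/(-98) + (56 - 7)))*84 = (-46 + (-395*(-1/98) + 49))*84 = (-46 + (395/98 + 49))*84 = (-46 + 5197/98)*84 = (689/98)*84 = 4134/7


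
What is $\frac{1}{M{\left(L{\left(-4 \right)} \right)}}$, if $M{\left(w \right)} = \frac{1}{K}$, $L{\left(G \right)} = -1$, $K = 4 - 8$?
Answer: $-4$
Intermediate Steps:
$K = -4$
$M{\left(w \right)} = - \frac{1}{4}$ ($M{\left(w \right)} = \frac{1}{-4} = - \frac{1}{4}$)
$\frac{1}{M{\left(L{\left(-4 \right)} \right)}} = \frac{1}{- \frac{1}{4}} = -4$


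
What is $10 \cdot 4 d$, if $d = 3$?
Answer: $120$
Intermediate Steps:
$10 \cdot 4 d = 10 \cdot 4 \cdot 3 = 40 \cdot 3 = 120$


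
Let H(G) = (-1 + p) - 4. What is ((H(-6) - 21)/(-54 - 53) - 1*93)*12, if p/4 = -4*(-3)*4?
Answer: -121404/107 ≈ -1134.6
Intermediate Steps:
p = 192 (p = 4*(-4*(-3)*4) = 4*(12*4) = 4*48 = 192)
H(G) = 187 (H(G) = (-1 + 192) - 4 = 191 - 4 = 187)
((H(-6) - 21)/(-54 - 53) - 1*93)*12 = ((187 - 21)/(-54 - 53) - 1*93)*12 = (166/(-107) - 93)*12 = (166*(-1/107) - 93)*12 = (-166/107 - 93)*12 = -10117/107*12 = -121404/107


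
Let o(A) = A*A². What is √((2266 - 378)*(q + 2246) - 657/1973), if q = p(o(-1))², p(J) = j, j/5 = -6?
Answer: √23121438723131/1973 ≈ 2437.1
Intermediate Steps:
j = -30 (j = 5*(-6) = -30)
o(A) = A³
p(J) = -30
q = 900 (q = (-30)² = 900)
√((2266 - 378)*(q + 2246) - 657/1973) = √((2266 - 378)*(900 + 2246) - 657/1973) = √(1888*3146 - 657*1/1973) = √(5939648 - 657/1973) = √(11718924847/1973) = √23121438723131/1973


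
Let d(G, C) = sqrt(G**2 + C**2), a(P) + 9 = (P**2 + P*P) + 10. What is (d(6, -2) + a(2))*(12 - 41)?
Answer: -261 - 58*sqrt(10) ≈ -444.41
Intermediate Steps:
a(P) = 1 + 2*P**2 (a(P) = -9 + ((P**2 + P*P) + 10) = -9 + ((P**2 + P**2) + 10) = -9 + (2*P**2 + 10) = -9 + (10 + 2*P**2) = 1 + 2*P**2)
d(G, C) = sqrt(C**2 + G**2)
(d(6, -2) + a(2))*(12 - 41) = (sqrt((-2)**2 + 6**2) + (1 + 2*2**2))*(12 - 41) = (sqrt(4 + 36) + (1 + 2*4))*(-29) = (sqrt(40) + (1 + 8))*(-29) = (2*sqrt(10) + 9)*(-29) = (9 + 2*sqrt(10))*(-29) = -261 - 58*sqrt(10)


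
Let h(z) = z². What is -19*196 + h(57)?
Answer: -475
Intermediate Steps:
-19*196 + h(57) = -19*196 + 57² = -3724 + 3249 = -475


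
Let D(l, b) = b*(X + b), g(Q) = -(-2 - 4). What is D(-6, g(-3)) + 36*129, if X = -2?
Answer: 4668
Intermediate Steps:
g(Q) = 6 (g(Q) = -1*(-6) = 6)
D(l, b) = b*(-2 + b)
D(-6, g(-3)) + 36*129 = 6*(-2 + 6) + 36*129 = 6*4 + 4644 = 24 + 4644 = 4668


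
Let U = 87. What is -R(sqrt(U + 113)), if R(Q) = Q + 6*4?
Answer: -24 - 10*sqrt(2) ≈ -38.142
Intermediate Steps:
R(Q) = 24 + Q (R(Q) = Q + 24 = 24 + Q)
-R(sqrt(U + 113)) = -(24 + sqrt(87 + 113)) = -(24 + sqrt(200)) = -(24 + 10*sqrt(2)) = -24 - 10*sqrt(2)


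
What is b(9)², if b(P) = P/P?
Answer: 1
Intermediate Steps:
b(P) = 1
b(9)² = 1² = 1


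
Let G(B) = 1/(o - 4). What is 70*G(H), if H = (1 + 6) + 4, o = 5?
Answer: 70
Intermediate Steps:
H = 11 (H = 7 + 4 = 11)
G(B) = 1 (G(B) = 1/(5 - 4) = 1/1 = 1)
70*G(H) = 70*1 = 70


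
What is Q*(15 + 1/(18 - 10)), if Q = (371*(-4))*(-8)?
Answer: 179564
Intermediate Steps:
Q = 11872 (Q = -1484*(-8) = 11872)
Q*(15 + 1/(18 - 10)) = 11872*(15 + 1/(18 - 10)) = 11872*(15 + 1/8) = 11872*(15 + ⅛) = 11872*(121/8) = 179564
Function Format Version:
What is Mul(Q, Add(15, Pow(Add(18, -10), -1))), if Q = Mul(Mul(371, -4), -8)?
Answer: 179564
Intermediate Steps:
Q = 11872 (Q = Mul(-1484, -8) = 11872)
Mul(Q, Add(15, Pow(Add(18, -10), -1))) = Mul(11872, Add(15, Pow(Add(18, -10), -1))) = Mul(11872, Add(15, Pow(8, -1))) = Mul(11872, Add(15, Rational(1, 8))) = Mul(11872, Rational(121, 8)) = 179564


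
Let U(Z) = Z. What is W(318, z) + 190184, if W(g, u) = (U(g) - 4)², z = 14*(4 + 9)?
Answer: 288780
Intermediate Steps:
z = 182 (z = 14*13 = 182)
W(g, u) = (-4 + g)² (W(g, u) = (g - 4)² = (-4 + g)²)
W(318, z) + 190184 = (-4 + 318)² + 190184 = 314² + 190184 = 98596 + 190184 = 288780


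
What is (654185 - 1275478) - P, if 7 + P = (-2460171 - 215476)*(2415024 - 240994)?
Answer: 5816936226124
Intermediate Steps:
P = -5816936847417 (P = -7 + (-2460171 - 215476)*(2415024 - 240994) = -7 - 2675647*2174030 = -7 - 5816936847410 = -5816936847417)
(654185 - 1275478) - P = (654185 - 1275478) - 1*(-5816936847417) = -621293 + 5816936847417 = 5816936226124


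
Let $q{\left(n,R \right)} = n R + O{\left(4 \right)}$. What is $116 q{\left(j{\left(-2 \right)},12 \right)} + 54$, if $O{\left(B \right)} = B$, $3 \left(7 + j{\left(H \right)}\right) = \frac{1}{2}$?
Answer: $-8994$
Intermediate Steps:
$j{\left(H \right)} = - \frac{41}{6}$ ($j{\left(H \right)} = -7 + \frac{1}{3 \cdot 2} = -7 + \frac{1}{3} \cdot \frac{1}{2} = -7 + \frac{1}{6} = - \frac{41}{6}$)
$q{\left(n,R \right)} = 4 + R n$ ($q{\left(n,R \right)} = n R + 4 = R n + 4 = 4 + R n$)
$116 q{\left(j{\left(-2 \right)},12 \right)} + 54 = 116 \left(4 + 12 \left(- \frac{41}{6}\right)\right) + 54 = 116 \left(4 - 82\right) + 54 = 116 \left(-78\right) + 54 = -9048 + 54 = -8994$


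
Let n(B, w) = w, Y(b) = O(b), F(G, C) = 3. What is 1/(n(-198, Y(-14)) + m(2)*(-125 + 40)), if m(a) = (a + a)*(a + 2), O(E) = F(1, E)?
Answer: -1/1357 ≈ -0.00073692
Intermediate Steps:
O(E) = 3
Y(b) = 3
m(a) = 2*a*(2 + a) (m(a) = (2*a)*(2 + a) = 2*a*(2 + a))
1/(n(-198, Y(-14)) + m(2)*(-125 + 40)) = 1/(3 + (2*2*(2 + 2))*(-125 + 40)) = 1/(3 + (2*2*4)*(-85)) = 1/(3 + 16*(-85)) = 1/(3 - 1360) = 1/(-1357) = -1/1357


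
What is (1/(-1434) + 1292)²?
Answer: 3432597336529/2056356 ≈ 1.6693e+6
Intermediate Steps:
(1/(-1434) + 1292)² = (-1/1434 + 1292)² = (1852727/1434)² = 3432597336529/2056356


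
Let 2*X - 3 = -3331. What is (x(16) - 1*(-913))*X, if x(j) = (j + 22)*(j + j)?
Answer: -3542656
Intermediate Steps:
x(j) = 2*j*(22 + j) (x(j) = (22 + j)*(2*j) = 2*j*(22 + j))
X = -1664 (X = 3/2 + (1/2)*(-3331) = 3/2 - 3331/2 = -1664)
(x(16) - 1*(-913))*X = (2*16*(22 + 16) - 1*(-913))*(-1664) = (2*16*38 + 913)*(-1664) = (1216 + 913)*(-1664) = 2129*(-1664) = -3542656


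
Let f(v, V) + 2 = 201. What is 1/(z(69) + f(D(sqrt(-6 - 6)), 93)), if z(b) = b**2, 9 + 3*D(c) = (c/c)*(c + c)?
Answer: 1/4960 ≈ 0.00020161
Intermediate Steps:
D(c) = -3 + 2*c/3 (D(c) = -3 + ((c/c)*(c + c))/3 = -3 + (1*(2*c))/3 = -3 + (2*c)/3 = -3 + 2*c/3)
f(v, V) = 199 (f(v, V) = -2 + 201 = 199)
1/(z(69) + f(D(sqrt(-6 - 6)), 93)) = 1/(69**2 + 199) = 1/(4761 + 199) = 1/4960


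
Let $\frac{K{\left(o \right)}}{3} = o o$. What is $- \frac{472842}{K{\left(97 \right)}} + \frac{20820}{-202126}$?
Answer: $- \frac{16026891372}{950901767} \approx -16.854$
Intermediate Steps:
$K{\left(o \right)} = 3 o^{2}$ ($K{\left(o \right)} = 3 o o = 3 o^{2}$)
$- \frac{472842}{K{\left(97 \right)}} + \frac{20820}{-202126} = - \frac{472842}{3 \cdot 97^{2}} + \frac{20820}{-202126} = - \frac{472842}{3 \cdot 9409} + 20820 \left(- \frac{1}{202126}\right) = - \frac{472842}{28227} - \frac{10410}{101063} = \left(-472842\right) \frac{1}{28227} - \frac{10410}{101063} = - \frac{157614}{9409} - \frac{10410}{101063} = - \frac{16026891372}{950901767}$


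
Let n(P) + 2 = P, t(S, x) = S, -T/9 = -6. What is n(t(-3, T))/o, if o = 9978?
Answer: -5/9978 ≈ -0.00050110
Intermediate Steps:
T = 54 (T = -9*(-6) = 54)
n(P) = -2 + P
n(t(-3, T))/o = (-2 - 3)/9978 = -5*1/9978 = -5/9978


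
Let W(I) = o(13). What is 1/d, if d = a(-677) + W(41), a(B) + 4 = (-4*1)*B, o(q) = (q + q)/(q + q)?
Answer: 1/2705 ≈ 0.00036969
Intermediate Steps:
o(q) = 1 (o(q) = (2*q)/((2*q)) = (2*q)*(1/(2*q)) = 1)
a(B) = -4 - 4*B (a(B) = -4 + (-4*1)*B = -4 - 4*B)
W(I) = 1
d = 2705 (d = (-4 - 4*(-677)) + 1 = (-4 + 2708) + 1 = 2704 + 1 = 2705)
1/d = 1/2705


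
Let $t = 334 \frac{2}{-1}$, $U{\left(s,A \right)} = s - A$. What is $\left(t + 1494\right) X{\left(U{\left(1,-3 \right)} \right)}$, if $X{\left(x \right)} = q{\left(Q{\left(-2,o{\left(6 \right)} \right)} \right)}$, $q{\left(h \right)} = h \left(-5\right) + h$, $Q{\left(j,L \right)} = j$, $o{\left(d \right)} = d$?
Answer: $6608$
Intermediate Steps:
$t = -668$ ($t = 334 \cdot 2 \left(-1\right) = 334 \left(-2\right) = -668$)
$q{\left(h \right)} = - 4 h$ ($q{\left(h \right)} = - 5 h + h = - 4 h$)
$X{\left(x \right)} = 8$ ($X{\left(x \right)} = \left(-4\right) \left(-2\right) = 8$)
$\left(t + 1494\right) X{\left(U{\left(1,-3 \right)} \right)} = \left(-668 + 1494\right) 8 = 826 \cdot 8 = 6608$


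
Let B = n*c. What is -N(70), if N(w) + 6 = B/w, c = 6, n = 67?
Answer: 9/35 ≈ 0.25714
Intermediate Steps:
B = 402 (B = 67*6 = 402)
N(w) = -6 + 402/w
-N(70) = -(-6 + 402/70) = -(-6 + 402*(1/70)) = -(-6 + 201/35) = -1*(-9/35) = 9/35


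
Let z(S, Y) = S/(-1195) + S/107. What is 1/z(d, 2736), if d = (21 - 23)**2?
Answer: 127865/4352 ≈ 29.381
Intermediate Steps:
d = 4 (d = (-2)**2 = 4)
z(S, Y) = 1088*S/127865 (z(S, Y) = S*(-1/1195) + S*(1/107) = -S/1195 + S/107 = 1088*S/127865)
1/z(d, 2736) = 1/((1088/127865)*4) = 1/(4352/127865) = 127865/4352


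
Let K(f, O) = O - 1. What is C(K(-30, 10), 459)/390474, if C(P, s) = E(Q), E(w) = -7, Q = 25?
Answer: -1/55782 ≈ -1.7927e-5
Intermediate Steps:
K(f, O) = -1 + O
C(P, s) = -7
C(K(-30, 10), 459)/390474 = -7/390474 = -7*1/390474 = -1/55782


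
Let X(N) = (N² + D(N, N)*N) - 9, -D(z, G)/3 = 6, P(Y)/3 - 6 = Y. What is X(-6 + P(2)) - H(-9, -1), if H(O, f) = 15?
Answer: -24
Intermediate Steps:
P(Y) = 18 + 3*Y
D(z, G) = -18 (D(z, G) = -3*6 = -18)
X(N) = -9 + N² - 18*N (X(N) = (N² - 18*N) - 9 = -9 + N² - 18*N)
X(-6 + P(2)) - H(-9, -1) = (-9 + (-6 + (18 + 3*2))² - 18*(-6 + (18 + 3*2))) - 1*15 = (-9 + (-6 + (18 + 6))² - 18*(-6 + (18 + 6))) - 15 = (-9 + (-6 + 24)² - 18*(-6 + 24)) - 15 = (-9 + 18² - 18*18) - 15 = (-9 + 324 - 324) - 15 = -9 - 15 = -24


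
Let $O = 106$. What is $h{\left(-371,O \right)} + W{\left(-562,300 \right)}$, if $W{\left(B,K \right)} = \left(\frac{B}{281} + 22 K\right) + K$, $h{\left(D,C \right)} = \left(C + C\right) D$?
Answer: $-71754$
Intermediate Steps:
$h{\left(D,C \right)} = 2 C D$
$W{\left(B,K \right)} = 23 K + \frac{B}{281}$ ($W{\left(B,K \right)} = \left(\frac{B}{281} + 22 K\right) + K = \left(22 K + \frac{B}{281}\right) + K = 23 K + \frac{B}{281}$)
$h{\left(-371,O \right)} + W{\left(-562,300 \right)} = 2 \cdot 106 \left(-371\right) + \left(23 \cdot 300 + \frac{1}{281} \left(-562\right)\right) = -78652 + \left(6900 - 2\right) = -78652 + 6898 = -71754$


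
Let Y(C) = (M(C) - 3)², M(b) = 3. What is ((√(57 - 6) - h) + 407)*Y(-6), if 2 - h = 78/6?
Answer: 0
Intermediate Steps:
Y(C) = 0 (Y(C) = (3 - 3)² = 0² = 0)
h = -11 (h = 2 - 78/6 = 2 - 1*13 = 2 - 13 = -11)
((√(57 - 6) - h) + 407)*Y(-6) = ((√(57 - 6) - 1*(-11)) + 407)*0 = ((√51 + 11) + 407)*0 = ((11 + √51) + 407)*0 = (418 + √51)*0 = 0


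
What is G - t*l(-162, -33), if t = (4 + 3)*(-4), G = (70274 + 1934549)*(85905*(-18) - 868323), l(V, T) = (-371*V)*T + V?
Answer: -4840927217283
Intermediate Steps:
l(V, T) = V - 371*T*V (l(V, T) = -371*T*V + V = V - 371*T*V)
G = -4840871678499 (G = 2004823*(-1546290 - 868323) = 2004823*(-2414613) = -4840871678499)
t = -28 (t = 7*(-4) = -28)
G - t*l(-162, -33) = -4840871678499 - (-28)*(-162*(1 - 371*(-33))) = -4840871678499 - (-28)*(-162*(1 + 12243)) = -4840871678499 - (-28)*(-162*12244) = -4840871678499 - (-28)*(-1983528) = -4840871678499 - 1*55538784 = -4840871678499 - 55538784 = -4840927217283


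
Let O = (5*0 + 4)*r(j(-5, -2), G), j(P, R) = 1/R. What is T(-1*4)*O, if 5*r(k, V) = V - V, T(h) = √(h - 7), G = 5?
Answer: 0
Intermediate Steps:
j(P, R) = 1/R
T(h) = √(-7 + h)
r(k, V) = 0 (r(k, V) = (V - V)/5 = (⅕)*0 = 0)
O = 0 (O = (5*0 + 4)*0 = (0 + 4)*0 = 4*0 = 0)
T(-1*4)*O = √(-7 - 1*4)*0 = √(-7 - 4)*0 = √(-11)*0 = (I*√11)*0 = 0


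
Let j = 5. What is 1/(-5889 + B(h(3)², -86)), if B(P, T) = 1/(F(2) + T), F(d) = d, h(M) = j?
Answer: -84/494677 ≈ -0.00016981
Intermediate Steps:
h(M) = 5
B(P, T) = 1/(2 + T)
1/(-5889 + B(h(3)², -86)) = 1/(-5889 + 1/(2 - 86)) = 1/(-5889 + 1/(-84)) = 1/(-5889 - 1/84) = 1/(-494677/84) = -84/494677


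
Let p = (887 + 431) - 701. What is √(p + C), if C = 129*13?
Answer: √2294 ≈ 47.896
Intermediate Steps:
C = 1677
p = 617 (p = 1318 - 701 = 617)
√(p + C) = √(617 + 1677) = √2294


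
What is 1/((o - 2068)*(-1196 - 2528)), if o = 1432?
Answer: 1/2368464 ≈ 4.2221e-7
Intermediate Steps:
1/((o - 2068)*(-1196 - 2528)) = 1/((1432 - 2068)*(-1196 - 2528)) = 1/(-636*(-3724)) = 1/2368464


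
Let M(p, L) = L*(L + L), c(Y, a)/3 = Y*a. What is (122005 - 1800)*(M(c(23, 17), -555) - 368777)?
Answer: 29723450965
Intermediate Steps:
c(Y, a) = 3*Y*a (c(Y, a) = 3*(Y*a) = 3*Y*a)
M(p, L) = 2*L² (M(p, L) = L*(2*L) = 2*L²)
(122005 - 1800)*(M(c(23, 17), -555) - 368777) = (122005 - 1800)*(2*(-555)² - 368777) = 120205*(2*308025 - 368777) = 120205*(616050 - 368777) = 120205*247273 = 29723450965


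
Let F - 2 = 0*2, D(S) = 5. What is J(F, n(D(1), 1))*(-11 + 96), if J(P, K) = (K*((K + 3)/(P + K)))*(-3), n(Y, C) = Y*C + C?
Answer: -6885/4 ≈ -1721.3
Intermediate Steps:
n(Y, C) = C + C*Y (n(Y, C) = C*Y + C = C + C*Y)
F = 2 (F = 2 + 0*2 = 2 + 0 = 2)
J(P, K) = -3*K*(3 + K)/(K + P) (J(P, K) = (K*((3 + K)/(K + P)))*(-3) = (K*(3 + K)/(K + P))*(-3) = -3*K*(3 + K)/(K + P))
J(F, n(D(1), 1))*(-11 + 96) = (-3*1*(1 + 5)*(3 + 1*(1 + 5))/(1*(1 + 5) + 2))*(-11 + 96) = -3*1*6*(3 + 1*6)/(1*6 + 2)*85 = -3*6*(3 + 6)/(6 + 2)*85 = -3*6*9/8*85 = -3*6*⅛*9*85 = -81/4*85 = -6885/4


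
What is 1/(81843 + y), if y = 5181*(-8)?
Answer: 1/40395 ≈ 2.4756e-5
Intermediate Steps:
y = -41448
1/(81843 + y) = 1/(81843 - 41448) = 1/40395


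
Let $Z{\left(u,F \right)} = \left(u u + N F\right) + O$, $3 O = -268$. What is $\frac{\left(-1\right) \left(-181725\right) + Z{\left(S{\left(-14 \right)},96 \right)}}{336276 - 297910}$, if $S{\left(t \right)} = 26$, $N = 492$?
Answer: $\frac{688631}{115098} \approx 5.983$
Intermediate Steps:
$O = - \frac{268}{3}$ ($O = \frac{1}{3} \left(-268\right) = - \frac{268}{3} \approx -89.333$)
$Z{\left(u,F \right)} = - \frac{268}{3} + u^{2} + 492 F$ ($Z{\left(u,F \right)} = \left(u u + 492 F\right) - \frac{268}{3} = \left(u^{2} + 492 F\right) - \frac{268}{3} = - \frac{268}{3} + u^{2} + 492 F$)
$\frac{\left(-1\right) \left(-181725\right) + Z{\left(S{\left(-14 \right)},96 \right)}}{336276 - 297910} = \frac{\left(-1\right) \left(-181725\right) + \left(- \frac{268}{3} + 26^{2} + 492 \cdot 96\right)}{336276 - 297910} = \frac{181725 + \left(- \frac{268}{3} + 676 + 47232\right)}{38366} = \left(181725 + \frac{143456}{3}\right) \frac{1}{38366} = \frac{688631}{3} \cdot \frac{1}{38366} = \frac{688631}{115098}$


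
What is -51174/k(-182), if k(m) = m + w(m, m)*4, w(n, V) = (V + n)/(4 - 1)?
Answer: 76761/1001 ≈ 76.684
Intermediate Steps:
w(n, V) = V/3 + n/3 (w(n, V) = (V + n)/3 = (V + n)*(1/3) = V/3 + n/3)
k(m) = 11*m/3 (k(m) = m + (m/3 + m/3)*4 = m + (2*m/3)*4 = m + 8*m/3 = 11*m/3)
-51174/k(-182) = -51174/((11/3)*(-182)) = -51174/(-2002/3) = -51174*(-3/2002) = 76761/1001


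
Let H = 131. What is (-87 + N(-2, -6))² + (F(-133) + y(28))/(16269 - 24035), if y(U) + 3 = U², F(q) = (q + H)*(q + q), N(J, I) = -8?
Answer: 70086837/7766 ≈ 9024.8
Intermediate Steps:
F(q) = 2*q*(131 + q) (F(q) = (q + 131)*(q + q) = (131 + q)*(2*q) = 2*q*(131 + q))
y(U) = -3 + U²
(-87 + N(-2, -6))² + (F(-133) + y(28))/(16269 - 24035) = (-87 - 8)² + (2*(-133)*(131 - 133) + (-3 + 28²))/(16269 - 24035) = (-95)² + (2*(-133)*(-2) + (-3 + 784))/(-7766) = 9025 + (532 + 781)*(-1/7766) = 9025 + 1313*(-1/7766) = 9025 - 1313/7766 = 70086837/7766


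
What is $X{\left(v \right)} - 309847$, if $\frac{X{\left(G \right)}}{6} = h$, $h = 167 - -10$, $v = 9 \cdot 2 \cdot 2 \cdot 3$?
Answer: $-308785$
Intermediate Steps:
$v = 108$ ($v = 18 \cdot 6 = 108$)
$h = 177$ ($h = 167 + 10 = 177$)
$X{\left(G \right)} = 1062$ ($X{\left(G \right)} = 6 \cdot 177 = 1062$)
$X{\left(v \right)} - 309847 = 1062 - 309847 = -308785$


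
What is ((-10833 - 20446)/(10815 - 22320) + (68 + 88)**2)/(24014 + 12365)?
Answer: 280016959/418540395 ≈ 0.66903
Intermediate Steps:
((-10833 - 20446)/(10815 - 22320) + (68 + 88)**2)/(24014 + 12365) = (-31279/(-11505) + 156**2)/36379 = (-31279*(-1/11505) + 24336)*(1/36379) = (31279/11505 + 24336)*(1/36379) = (280016959/11505)*(1/36379) = 280016959/418540395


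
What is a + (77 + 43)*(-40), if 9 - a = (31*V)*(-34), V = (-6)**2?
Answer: 33153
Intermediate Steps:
V = 36
a = 37953 (a = 9 - 31*36*(-34) = 9 - 1116*(-34) = 9 - 1*(-37944) = 9 + 37944 = 37953)
a + (77 + 43)*(-40) = 37953 + (77 + 43)*(-40) = 37953 + 120*(-40) = 37953 - 4800 = 33153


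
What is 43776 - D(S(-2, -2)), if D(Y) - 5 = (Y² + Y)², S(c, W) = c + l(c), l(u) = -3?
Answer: 43371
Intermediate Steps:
S(c, W) = -3 + c (S(c, W) = c - 3 = -3 + c)
D(Y) = 5 + (Y + Y²)² (D(Y) = 5 + (Y² + Y)² = 5 + (Y + Y²)²)
43776 - D(S(-2, -2)) = 43776 - (5 + (-3 - 2)²*(1 + (-3 - 2))²) = 43776 - (5 + (-5)²*(1 - 5)²) = 43776 - (5 + 25*(-4)²) = 43776 - (5 + 25*16) = 43776 - (5 + 400) = 43776 - 1*405 = 43776 - 405 = 43371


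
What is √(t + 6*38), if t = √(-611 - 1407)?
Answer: √(228 + I*√2018) ≈ 15.172 + 1.4804*I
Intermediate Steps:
t = I*√2018 (t = √(-2018) = I*√2018 ≈ 44.922*I)
√(t + 6*38) = √(I*√2018 + 6*38) = √(I*√2018 + 228) = √(228 + I*√2018)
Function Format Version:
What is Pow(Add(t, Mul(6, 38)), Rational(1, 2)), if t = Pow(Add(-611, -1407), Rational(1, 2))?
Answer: Pow(Add(228, Mul(I, Pow(2018, Rational(1, 2)))), Rational(1, 2)) ≈ Add(15.172, Mul(1.4804, I))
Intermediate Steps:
t = Mul(I, Pow(2018, Rational(1, 2))) (t = Pow(-2018, Rational(1, 2)) = Mul(I, Pow(2018, Rational(1, 2))) ≈ Mul(44.922, I))
Pow(Add(t, Mul(6, 38)), Rational(1, 2)) = Pow(Add(Mul(I, Pow(2018, Rational(1, 2))), Mul(6, 38)), Rational(1, 2)) = Pow(Add(Mul(I, Pow(2018, Rational(1, 2))), 228), Rational(1, 2)) = Pow(Add(228, Mul(I, Pow(2018, Rational(1, 2)))), Rational(1, 2))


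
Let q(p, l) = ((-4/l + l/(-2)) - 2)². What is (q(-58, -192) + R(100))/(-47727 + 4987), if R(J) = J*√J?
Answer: -22671169/98472960 ≈ -0.23023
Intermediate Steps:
R(J) = J^(3/2)
q(p, l) = (-2 - 4/l - l/2)² (q(p, l) = ((-4/l + l*(-½)) - 2)² = ((-4/l - l/2) - 2)² = (-2 - 4/l - l/2)²)
(q(-58, -192) + R(100))/(-47727 + 4987) = ((¼)*(8 + (-192)² + 4*(-192))²/(-192)² + 100^(3/2))/(-47727 + 4987) = ((¼)*(1/36864)*(8 + 36864 - 768)² + 1000)/(-42740) = ((¼)*(1/36864)*36104² + 1000)*(-1/42740) = ((¼)*(1/36864)*1303498816 + 1000)*(-1/42740) = (20367169/2304 + 1000)*(-1/42740) = (22671169/2304)*(-1/42740) = -22671169/98472960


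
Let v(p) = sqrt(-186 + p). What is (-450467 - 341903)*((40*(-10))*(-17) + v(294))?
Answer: -5388116000 - 4754220*sqrt(3) ≈ -5.3963e+9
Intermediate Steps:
(-450467 - 341903)*((40*(-10))*(-17) + v(294)) = (-450467 - 341903)*((40*(-10))*(-17) + sqrt(-186 + 294)) = -792370*(-400*(-17) + sqrt(108)) = -792370*(6800 + 6*sqrt(3)) = -5388116000 - 4754220*sqrt(3)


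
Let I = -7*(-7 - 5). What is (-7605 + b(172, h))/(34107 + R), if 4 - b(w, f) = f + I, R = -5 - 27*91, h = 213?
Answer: -7898/31645 ≈ -0.24958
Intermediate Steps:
R = -2462 (R = -5 - 2457 = -2462)
I = 84 (I = -7*(-12) = 84)
b(w, f) = -80 - f (b(w, f) = 4 - (f + 84) = 4 - (84 + f) = 4 + (-84 - f) = -80 - f)
(-7605 + b(172, h))/(34107 + R) = (-7605 + (-80 - 1*213))/(34107 - 2462) = (-7605 + (-80 - 213))/31645 = (-7605 - 293)*(1/31645) = -7898*1/31645 = -7898/31645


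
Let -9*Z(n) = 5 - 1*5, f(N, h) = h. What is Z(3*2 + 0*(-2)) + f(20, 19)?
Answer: 19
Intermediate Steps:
Z(n) = 0 (Z(n) = -(5 - 1*5)/9 = -(5 - 5)/9 = -⅑*0 = 0)
Z(3*2 + 0*(-2)) + f(20, 19) = 0 + 19 = 19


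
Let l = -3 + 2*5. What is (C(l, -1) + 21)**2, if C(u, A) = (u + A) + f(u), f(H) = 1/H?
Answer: 36100/49 ≈ 736.73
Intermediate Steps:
l = 7 (l = -3 + 10 = 7)
C(u, A) = A + u + 1/u (C(u, A) = (u + A) + 1/u = (A + u) + 1/u = A + u + 1/u)
(C(l, -1) + 21)**2 = ((-1 + 7 + 1/7) + 21)**2 = (43/7 + 21)**2 = (190/7)**2 = 36100/49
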